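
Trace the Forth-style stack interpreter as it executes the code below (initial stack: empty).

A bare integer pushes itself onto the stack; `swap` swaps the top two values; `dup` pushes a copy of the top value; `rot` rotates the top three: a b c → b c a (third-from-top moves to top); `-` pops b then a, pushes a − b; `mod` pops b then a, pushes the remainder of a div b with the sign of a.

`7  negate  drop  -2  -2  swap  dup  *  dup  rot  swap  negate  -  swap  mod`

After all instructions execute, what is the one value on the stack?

7      -> [7]
negate -> [-7]
drop   -> []
-2     -> [-2]
-2     -> [-2, -2]
swap   -> [-2, -2]
dup    -> [-2, -2, -2]
*      -> [-2, 4]
dup    -> [-2, 4, 4]
rot    -> [4, 4, -2]
swap   -> [4, -2, 4]
negate -> [4, -2, -4]
-      -> [4, 2]
swap   -> [2, 4]
mod    -> [2]

2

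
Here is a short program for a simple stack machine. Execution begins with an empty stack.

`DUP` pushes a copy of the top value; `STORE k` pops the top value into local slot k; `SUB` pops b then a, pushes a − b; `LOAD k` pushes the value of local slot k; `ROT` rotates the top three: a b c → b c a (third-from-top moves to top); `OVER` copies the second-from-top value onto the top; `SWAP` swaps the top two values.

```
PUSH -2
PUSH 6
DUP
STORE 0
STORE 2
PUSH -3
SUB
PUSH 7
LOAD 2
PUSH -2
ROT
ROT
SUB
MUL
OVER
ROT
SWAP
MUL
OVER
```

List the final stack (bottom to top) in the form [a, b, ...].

[-2, 1, -2]

PUSH -2 : -2
PUSH 6  : -2 6
DUP     : -2 6 6
STORE 0 : -2 6
STORE 2 : -2
PUSH -3 : -2 -3
SUB     : 1
PUSH 7  : 1 7
LOAD 2  : 1 7 6
PUSH -2 : 1 7 6 -2
ROT     : 1 6 -2 7
ROT     : 1 -2 7 6
SUB     : 1 -2 1
MUL     : 1 -2
OVER    : 1 -2 1
ROT     : -2 1 1
SWAP    : -2 1 1
MUL     : -2 1
OVER    : -2 1 -2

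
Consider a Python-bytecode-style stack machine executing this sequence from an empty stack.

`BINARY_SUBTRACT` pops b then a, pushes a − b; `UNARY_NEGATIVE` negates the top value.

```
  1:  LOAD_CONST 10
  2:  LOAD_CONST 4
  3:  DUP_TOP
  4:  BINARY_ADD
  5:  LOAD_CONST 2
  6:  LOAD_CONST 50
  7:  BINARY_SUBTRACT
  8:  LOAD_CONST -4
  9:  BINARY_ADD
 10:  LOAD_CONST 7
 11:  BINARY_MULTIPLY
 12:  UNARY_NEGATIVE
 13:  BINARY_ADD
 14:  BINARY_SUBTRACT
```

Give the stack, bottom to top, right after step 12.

LOAD_CONST 10    [10]
LOAD_CONST 4     [10, 4]
DUP_TOP          [10, 4, 4]
BINARY_ADD       [10, 8]
LOAD_CONST 2     [10, 8, 2]
LOAD_CONST 50    [10, 8, 2, 50]
BINARY_SUBTRACT  [10, 8, -48]
LOAD_CONST -4    [10, 8, -48, -4]
BINARY_ADD       [10, 8, -52]
LOAD_CONST 7     [10, 8, -52, 7]
BINARY_MULTIPLY  [10, 8, -364]
UNARY_NEGATIVE   [10, 8, 364]

[10, 8, 364]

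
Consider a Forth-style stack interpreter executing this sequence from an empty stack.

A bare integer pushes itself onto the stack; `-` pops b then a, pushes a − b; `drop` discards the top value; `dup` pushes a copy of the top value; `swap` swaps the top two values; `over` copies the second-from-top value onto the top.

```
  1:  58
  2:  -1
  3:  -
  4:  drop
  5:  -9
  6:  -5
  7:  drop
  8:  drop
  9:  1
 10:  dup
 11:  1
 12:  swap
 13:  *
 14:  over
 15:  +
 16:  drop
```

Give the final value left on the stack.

1

58    58
-1    58 -1
-     59
drop  (empty)
-9    -9
-5    -9 -5
drop  -9
drop  (empty)
1     1
dup   1 1
1     1 1 1
swap  1 1 1
*     1 1
over  1 1 1
+     1 2
drop  1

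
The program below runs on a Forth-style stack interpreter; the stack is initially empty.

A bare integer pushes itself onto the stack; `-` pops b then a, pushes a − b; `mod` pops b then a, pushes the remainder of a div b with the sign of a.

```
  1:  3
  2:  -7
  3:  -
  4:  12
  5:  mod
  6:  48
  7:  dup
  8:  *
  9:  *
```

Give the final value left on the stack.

23040

3   -> [3]
-7  -> [3, -7]
-   -> [10]
12  -> [10, 12]
mod -> [10]
48  -> [10, 48]
dup -> [10, 48, 48]
*   -> [10, 2304]
*   -> [23040]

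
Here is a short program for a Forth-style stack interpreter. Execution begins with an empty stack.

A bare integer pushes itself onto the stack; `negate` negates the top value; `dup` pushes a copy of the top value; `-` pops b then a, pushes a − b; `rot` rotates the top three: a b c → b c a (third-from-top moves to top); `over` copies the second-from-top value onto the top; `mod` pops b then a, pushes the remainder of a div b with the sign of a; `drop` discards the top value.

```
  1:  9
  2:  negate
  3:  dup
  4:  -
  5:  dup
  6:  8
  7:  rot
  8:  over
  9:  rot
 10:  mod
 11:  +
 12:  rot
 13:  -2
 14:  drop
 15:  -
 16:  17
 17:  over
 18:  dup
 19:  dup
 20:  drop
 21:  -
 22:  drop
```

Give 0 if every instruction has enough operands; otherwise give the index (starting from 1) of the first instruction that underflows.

9      → 9
negate → -9
dup    → -9 -9
-      → 0
dup    → 0 0
8      → 0 0 8
rot    → 0 8 0
over   → 0 8 0 8
rot    → 0 0 8 8
mod    → 0 0 0
+      → 0 0
rot  — needs 3 operands, stack has 2 → underflow

12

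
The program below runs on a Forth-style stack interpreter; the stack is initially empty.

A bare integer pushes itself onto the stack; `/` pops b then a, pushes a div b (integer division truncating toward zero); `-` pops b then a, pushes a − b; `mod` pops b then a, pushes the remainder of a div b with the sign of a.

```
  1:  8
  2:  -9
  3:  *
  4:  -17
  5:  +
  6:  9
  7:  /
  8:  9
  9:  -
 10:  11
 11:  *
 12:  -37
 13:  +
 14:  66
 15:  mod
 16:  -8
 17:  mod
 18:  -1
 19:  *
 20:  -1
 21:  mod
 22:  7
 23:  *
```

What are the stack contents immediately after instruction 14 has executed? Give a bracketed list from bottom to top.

8   : [8]
-9  : [8, -9]
*   : [-72]
-17 : [-72, -17]
+   : [-89]
9   : [-89, 9]
/   : [-9]
9   : [-9, 9]
-   : [-18]
11  : [-18, 11]
*   : [-198]
-37 : [-198, -37]
+   : [-235]
66  : [-235, 66]

[-235, 66]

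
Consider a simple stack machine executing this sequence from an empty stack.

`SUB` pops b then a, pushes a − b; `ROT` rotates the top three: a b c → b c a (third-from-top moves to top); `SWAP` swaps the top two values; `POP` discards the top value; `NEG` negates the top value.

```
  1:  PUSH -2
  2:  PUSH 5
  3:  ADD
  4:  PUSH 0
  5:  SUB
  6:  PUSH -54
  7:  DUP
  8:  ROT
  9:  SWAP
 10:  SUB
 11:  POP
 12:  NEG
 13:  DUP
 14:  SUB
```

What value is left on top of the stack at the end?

0

PUSH -2  : -2
PUSH 5   : -2 5
ADD      : 3
PUSH 0   : 3 0
SUB      : 3
PUSH -54 : 3 -54
DUP      : 3 -54 -54
ROT      : -54 -54 3
SWAP     : -54 3 -54
SUB      : -54 57
POP      : -54
NEG      : 54
DUP      : 54 54
SUB      : 0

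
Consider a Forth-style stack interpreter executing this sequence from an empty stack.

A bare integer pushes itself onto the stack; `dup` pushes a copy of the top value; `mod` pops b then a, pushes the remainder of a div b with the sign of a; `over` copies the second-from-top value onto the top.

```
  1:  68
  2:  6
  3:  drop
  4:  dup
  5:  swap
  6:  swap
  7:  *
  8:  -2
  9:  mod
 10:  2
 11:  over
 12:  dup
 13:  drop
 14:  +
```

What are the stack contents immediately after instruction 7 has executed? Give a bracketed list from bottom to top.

68   : 68
6    : 68 6
drop : 68
dup  : 68 68
swap : 68 68
swap : 68 68
*    : 4624

[4624]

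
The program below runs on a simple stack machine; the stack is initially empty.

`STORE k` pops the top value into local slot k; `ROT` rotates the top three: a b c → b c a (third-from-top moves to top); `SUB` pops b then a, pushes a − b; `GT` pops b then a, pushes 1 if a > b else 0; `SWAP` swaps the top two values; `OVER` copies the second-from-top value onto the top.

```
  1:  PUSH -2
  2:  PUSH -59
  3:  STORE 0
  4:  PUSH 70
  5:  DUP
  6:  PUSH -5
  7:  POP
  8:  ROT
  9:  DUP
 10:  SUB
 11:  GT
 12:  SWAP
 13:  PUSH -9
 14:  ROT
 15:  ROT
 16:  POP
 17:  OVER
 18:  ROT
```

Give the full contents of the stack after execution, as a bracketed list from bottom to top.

PUSH -2  -> [-2]
PUSH -59 -> [-2, -59]
STORE 0  -> [-2]
PUSH 70  -> [-2, 70]
DUP      -> [-2, 70, 70]
PUSH -5  -> [-2, 70, 70, -5]
POP      -> [-2, 70, 70]
ROT      -> [70, 70, -2]
DUP      -> [70, 70, -2, -2]
SUB      -> [70, 70, 0]
GT       -> [70, 1]
SWAP     -> [1, 70]
PUSH -9  -> [1, 70, -9]
ROT      -> [70, -9, 1]
ROT      -> [-9, 1, 70]
POP      -> [-9, 1]
OVER     -> [-9, 1, -9]
ROT      -> [1, -9, -9]

[1, -9, -9]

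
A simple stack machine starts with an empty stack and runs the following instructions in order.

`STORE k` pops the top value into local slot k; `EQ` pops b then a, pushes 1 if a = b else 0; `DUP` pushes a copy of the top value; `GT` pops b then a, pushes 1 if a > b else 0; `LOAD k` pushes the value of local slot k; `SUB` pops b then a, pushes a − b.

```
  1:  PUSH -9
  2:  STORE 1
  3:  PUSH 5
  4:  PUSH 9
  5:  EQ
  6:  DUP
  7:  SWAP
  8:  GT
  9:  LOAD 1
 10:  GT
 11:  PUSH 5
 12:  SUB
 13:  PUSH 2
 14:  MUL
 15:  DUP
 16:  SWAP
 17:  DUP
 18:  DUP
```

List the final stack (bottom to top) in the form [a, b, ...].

PUSH -9  [-9]
STORE 1  []
PUSH 5   [5]
PUSH 9   [5, 9]
EQ       [0]
DUP      [0, 0]
SWAP     [0, 0]
GT       [0]
LOAD 1   [0, -9]
GT       [1]
PUSH 5   [1, 5]
SUB      [-4]
PUSH 2   [-4, 2]
MUL      [-8]
DUP      [-8, -8]
SWAP     [-8, -8]
DUP      [-8, -8, -8]
DUP      [-8, -8, -8, -8]

[-8, -8, -8, -8]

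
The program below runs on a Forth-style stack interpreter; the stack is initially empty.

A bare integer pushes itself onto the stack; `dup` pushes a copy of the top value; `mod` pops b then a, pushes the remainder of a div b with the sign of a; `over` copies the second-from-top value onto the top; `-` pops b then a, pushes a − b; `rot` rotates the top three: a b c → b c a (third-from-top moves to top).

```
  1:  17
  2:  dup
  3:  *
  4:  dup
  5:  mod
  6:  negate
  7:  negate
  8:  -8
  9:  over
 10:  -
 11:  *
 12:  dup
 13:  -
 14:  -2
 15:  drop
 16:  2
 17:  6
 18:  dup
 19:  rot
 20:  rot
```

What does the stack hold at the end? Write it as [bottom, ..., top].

[0, 6, 2, 6]

17      17
dup     17 17
*       289
dup     289 289
mod     0
negate  0
negate  0
-8      0 -8
over    0 -8 0
-       0 -8
*       0
dup     0 0
-       0
-2      0 -2
drop    0
2       0 2
6       0 2 6
dup     0 2 6 6
rot     0 6 6 2
rot     0 6 2 6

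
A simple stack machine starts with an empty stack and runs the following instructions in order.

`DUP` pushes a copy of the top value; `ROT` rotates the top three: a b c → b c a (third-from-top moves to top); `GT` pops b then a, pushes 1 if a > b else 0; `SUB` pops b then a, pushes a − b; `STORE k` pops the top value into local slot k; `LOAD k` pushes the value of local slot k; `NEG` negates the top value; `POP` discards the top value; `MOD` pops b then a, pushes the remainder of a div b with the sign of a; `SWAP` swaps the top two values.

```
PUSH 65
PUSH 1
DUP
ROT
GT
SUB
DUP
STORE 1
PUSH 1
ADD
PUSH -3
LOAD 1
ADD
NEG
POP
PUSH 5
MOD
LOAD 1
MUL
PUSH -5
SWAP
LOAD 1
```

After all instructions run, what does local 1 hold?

PUSH 65 : [65]
PUSH 1  : [65, 1]
DUP     : [65, 1, 1]
ROT     : [1, 1, 65]
GT      : [1, 0]
SUB     : [1]
DUP     : [1, 1]
STORE 1 : [1]
PUSH 1  : [1, 1]
ADD     : [2]
PUSH -3 : [2, -3]
LOAD 1  : [2, -3, 1]
ADD     : [2, -2]
NEG     : [2, 2]
POP     : [2]
PUSH 5  : [2, 5]
MOD     : [2]
LOAD 1  : [2, 1]
MUL     : [2]
PUSH -5 : [2, -5]
SWAP    : [-5, 2]
LOAD 1  : [-5, 2, 1]

1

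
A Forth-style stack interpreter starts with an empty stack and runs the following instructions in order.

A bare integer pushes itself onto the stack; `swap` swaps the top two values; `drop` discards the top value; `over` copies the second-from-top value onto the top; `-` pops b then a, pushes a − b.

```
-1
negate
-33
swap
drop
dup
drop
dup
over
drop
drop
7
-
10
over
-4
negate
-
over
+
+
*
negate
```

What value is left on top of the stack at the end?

-960

-1     → [-1]
negate → [1]
-33    → [1, -33]
swap   → [-33, 1]
drop   → [-33]
dup    → [-33, -33]
drop   → [-33]
dup    → [-33, -33]
over   → [-33, -33, -33]
drop   → [-33, -33]
drop   → [-33]
7      → [-33, 7]
-      → [-40]
10     → [-40, 10]
over   → [-40, 10, -40]
-4     → [-40, 10, -40, -4]
negate → [-40, 10, -40, 4]
-      → [-40, 10, -44]
over   → [-40, 10, -44, 10]
+      → [-40, 10, -34]
+      → [-40, -24]
*      → [960]
negate → [-960]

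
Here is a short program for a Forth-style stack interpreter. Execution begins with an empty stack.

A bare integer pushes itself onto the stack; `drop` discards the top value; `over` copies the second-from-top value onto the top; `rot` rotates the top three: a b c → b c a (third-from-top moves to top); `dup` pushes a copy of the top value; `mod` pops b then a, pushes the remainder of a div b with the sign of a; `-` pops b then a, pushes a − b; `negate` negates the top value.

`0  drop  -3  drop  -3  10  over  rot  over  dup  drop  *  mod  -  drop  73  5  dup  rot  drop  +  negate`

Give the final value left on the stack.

-10

0      : 0
drop   : (empty)
-3     : -3
drop   : (empty)
-3     : -3
10     : -3 10
over   : -3 10 -3
rot    : 10 -3 -3
over   : 10 -3 -3 -3
dup    : 10 -3 -3 -3 -3
drop   : 10 -3 -3 -3
*      : 10 -3 9
mod    : 10 -3
-      : 13
drop   : (empty)
73     : 73
5      : 73 5
dup    : 73 5 5
rot    : 5 5 73
drop   : 5 5
+      : 10
negate : -10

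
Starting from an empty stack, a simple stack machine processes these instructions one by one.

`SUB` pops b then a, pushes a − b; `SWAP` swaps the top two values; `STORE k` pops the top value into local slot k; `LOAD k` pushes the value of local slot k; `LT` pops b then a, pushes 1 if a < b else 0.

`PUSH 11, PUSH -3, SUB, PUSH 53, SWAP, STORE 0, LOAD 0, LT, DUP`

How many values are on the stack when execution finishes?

2

PUSH 11 : [11]
PUSH -3 : [11, -3]
SUB     : [14]
PUSH 53 : [14, 53]
SWAP    : [53, 14]
STORE 0 : [53]
LOAD 0  : [53, 14]
LT      : [0]
DUP     : [0, 0]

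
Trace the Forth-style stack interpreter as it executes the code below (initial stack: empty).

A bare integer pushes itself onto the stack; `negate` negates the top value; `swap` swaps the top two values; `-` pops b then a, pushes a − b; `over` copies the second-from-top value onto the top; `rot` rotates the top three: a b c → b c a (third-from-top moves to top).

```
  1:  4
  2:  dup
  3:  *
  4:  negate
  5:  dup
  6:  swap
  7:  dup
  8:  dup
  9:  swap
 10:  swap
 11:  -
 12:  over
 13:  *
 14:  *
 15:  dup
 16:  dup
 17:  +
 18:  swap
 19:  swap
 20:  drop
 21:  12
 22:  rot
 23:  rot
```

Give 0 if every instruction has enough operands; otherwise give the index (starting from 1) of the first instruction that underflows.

4      : 4
dup    : 4 4
*      : 16
negate : -16
dup    : -16 -16
swap   : -16 -16
dup    : -16 -16 -16
dup    : -16 -16 -16 -16
swap   : -16 -16 -16 -16
swap   : -16 -16 -16 -16
-      : -16 -16 0
over   : -16 -16 0 -16
*      : -16 -16 0
*      : -16 0
dup    : -16 0 0
dup    : -16 0 0 0
+      : -16 0 0
swap   : -16 0 0
swap   : -16 0 0
drop   : -16 0
12     : -16 0 12
rot    : 0 12 -16
rot    : 12 -16 0

0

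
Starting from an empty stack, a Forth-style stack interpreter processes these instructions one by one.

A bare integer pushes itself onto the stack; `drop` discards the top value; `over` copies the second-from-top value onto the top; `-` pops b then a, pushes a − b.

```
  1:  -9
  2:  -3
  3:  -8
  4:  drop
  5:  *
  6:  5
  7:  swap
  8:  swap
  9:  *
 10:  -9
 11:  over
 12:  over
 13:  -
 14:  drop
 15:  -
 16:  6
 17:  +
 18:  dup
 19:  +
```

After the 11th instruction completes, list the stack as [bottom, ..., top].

[135, -9, 135]

-9   → [-9]
-3   → [-9, -3]
-8   → [-9, -3, -8]
drop → [-9, -3]
*    → [27]
5    → [27, 5]
swap → [5, 27]
swap → [27, 5]
*    → [135]
-9   → [135, -9]
over → [135, -9, 135]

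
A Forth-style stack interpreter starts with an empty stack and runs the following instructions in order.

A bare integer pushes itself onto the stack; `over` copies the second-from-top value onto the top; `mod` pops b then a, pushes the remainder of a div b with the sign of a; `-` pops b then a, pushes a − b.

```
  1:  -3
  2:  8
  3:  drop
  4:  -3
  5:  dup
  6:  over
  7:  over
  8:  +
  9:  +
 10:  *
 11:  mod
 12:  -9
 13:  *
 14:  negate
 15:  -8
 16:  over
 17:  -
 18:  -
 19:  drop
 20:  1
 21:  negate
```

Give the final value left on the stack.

-3     : [-3]
8      : [-3, 8]
drop   : [-3]
-3     : [-3, -3]
dup    : [-3, -3, -3]
over   : [-3, -3, -3, -3]
over   : [-3, -3, -3, -3, -3]
+      : [-3, -3, -3, -6]
+      : [-3, -3, -9]
*      : [-3, 27]
mod    : [-3]
-9     : [-3, -9]
*      : [27]
negate : [-27]
-8     : [-27, -8]
over   : [-27, -8, -27]
-      : [-27, 19]
-      : [-46]
drop   : []
1      : [1]
negate : [-1]

-1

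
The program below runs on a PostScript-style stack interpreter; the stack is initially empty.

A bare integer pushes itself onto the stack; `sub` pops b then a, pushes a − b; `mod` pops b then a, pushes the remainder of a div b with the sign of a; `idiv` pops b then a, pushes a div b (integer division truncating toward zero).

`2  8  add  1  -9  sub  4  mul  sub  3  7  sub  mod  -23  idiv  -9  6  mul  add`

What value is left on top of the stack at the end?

2    → 2
8    → 2 8
add  → 10
1    → 10 1
-9   → 10 1 -9
sub  → 10 10
4    → 10 10 4
mul  → 10 40
sub  → -30
3    → -30 3
7    → -30 3 7
sub  → -30 -4
mod  → -2
-23  → -2 -23
idiv → 0
-9   → 0 -9
6    → 0 -9 6
mul  → 0 -54
add  → -54

-54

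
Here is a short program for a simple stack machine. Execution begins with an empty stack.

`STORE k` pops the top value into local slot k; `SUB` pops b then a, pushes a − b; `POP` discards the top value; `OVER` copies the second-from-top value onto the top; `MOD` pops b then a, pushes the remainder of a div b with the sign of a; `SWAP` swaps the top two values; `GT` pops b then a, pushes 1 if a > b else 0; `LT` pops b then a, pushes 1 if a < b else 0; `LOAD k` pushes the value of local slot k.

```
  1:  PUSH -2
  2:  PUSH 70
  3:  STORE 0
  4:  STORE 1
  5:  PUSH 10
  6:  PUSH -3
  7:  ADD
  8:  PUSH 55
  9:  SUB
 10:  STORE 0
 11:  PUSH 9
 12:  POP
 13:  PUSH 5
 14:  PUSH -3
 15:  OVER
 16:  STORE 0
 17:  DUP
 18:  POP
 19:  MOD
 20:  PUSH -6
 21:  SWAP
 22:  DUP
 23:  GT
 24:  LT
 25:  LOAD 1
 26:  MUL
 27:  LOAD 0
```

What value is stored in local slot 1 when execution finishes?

PUSH -2 -> [-2]
PUSH 70 -> [-2, 70]
STORE 0 -> [-2]
STORE 1 -> []
PUSH 10 -> [10]
PUSH -3 -> [10, -3]
ADD     -> [7]
PUSH 55 -> [7, 55]
SUB     -> [-48]
STORE 0 -> []
PUSH 9  -> [9]
POP     -> []
PUSH 5  -> [5]
PUSH -3 -> [5, -3]
OVER    -> [5, -3, 5]
STORE 0 -> [5, -3]
DUP     -> [5, -3, -3]
POP     -> [5, -3]
MOD     -> [2]
PUSH -6 -> [2, -6]
SWAP    -> [-6, 2]
DUP     -> [-6, 2, 2]
GT      -> [-6, 0]
LT      -> [1]
LOAD 1  -> [1, -2]
MUL     -> [-2]
LOAD 0  -> [-2, 5]

-2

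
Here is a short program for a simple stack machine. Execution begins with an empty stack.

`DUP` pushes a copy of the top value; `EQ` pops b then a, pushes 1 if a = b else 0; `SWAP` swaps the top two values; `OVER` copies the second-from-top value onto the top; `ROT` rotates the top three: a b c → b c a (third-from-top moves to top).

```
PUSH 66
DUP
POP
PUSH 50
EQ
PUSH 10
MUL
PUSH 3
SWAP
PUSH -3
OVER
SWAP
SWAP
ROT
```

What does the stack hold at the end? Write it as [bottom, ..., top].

PUSH 66 : 66
DUP     : 66 66
POP     : 66
PUSH 50 : 66 50
EQ      : 0
PUSH 10 : 0 10
MUL     : 0
PUSH 3  : 0 3
SWAP    : 3 0
PUSH -3 : 3 0 -3
OVER    : 3 0 -3 0
SWAP    : 3 0 0 -3
SWAP    : 3 0 -3 0
ROT     : 3 -3 0 0

[3, -3, 0, 0]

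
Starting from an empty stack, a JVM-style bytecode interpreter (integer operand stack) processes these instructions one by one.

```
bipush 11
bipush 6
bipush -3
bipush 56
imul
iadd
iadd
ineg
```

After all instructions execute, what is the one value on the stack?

151

bipush 11  11
bipush 6   11 6
bipush -3  11 6 -3
bipush 56  11 6 -3 56
imul       11 6 -168
iadd       11 -162
iadd       -151
ineg       151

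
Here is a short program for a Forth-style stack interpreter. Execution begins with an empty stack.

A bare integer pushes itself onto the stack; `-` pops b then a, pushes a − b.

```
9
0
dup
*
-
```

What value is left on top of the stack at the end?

9   -> 9
0   -> 9 0
dup -> 9 0 0
*   -> 9 0
-   -> 9

9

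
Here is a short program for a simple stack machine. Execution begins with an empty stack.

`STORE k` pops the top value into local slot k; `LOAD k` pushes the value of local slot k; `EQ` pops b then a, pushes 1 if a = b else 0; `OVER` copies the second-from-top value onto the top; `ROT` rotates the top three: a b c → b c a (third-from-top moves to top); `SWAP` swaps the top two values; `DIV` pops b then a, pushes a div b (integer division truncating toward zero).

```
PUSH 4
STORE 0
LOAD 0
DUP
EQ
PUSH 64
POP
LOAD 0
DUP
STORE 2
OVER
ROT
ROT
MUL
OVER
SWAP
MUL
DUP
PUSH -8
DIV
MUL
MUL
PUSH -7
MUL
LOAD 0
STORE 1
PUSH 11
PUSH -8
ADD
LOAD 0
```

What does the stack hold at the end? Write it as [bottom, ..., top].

[0, 3, 4]

PUSH 4  → [4]
STORE 0 → []
LOAD 0  → [4]
DUP     → [4, 4]
EQ      → [1]
PUSH 64 → [1, 64]
POP     → [1]
LOAD 0  → [1, 4]
DUP     → [1, 4, 4]
STORE 2 → [1, 4]
OVER    → [1, 4, 1]
ROT     → [4, 1, 1]
ROT     → [1, 1, 4]
MUL     → [1, 4]
OVER    → [1, 4, 1]
SWAP    → [1, 1, 4]
MUL     → [1, 4]
DUP     → [1, 4, 4]
PUSH -8 → [1, 4, 4, -8]
DIV     → [1, 4, 0]
MUL     → [1, 0]
MUL     → [0]
PUSH -7 → [0, -7]
MUL     → [0]
LOAD 0  → [0, 4]
STORE 1 → [0]
PUSH 11 → [0, 11]
PUSH -8 → [0, 11, -8]
ADD     → [0, 3]
LOAD 0  → [0, 3, 4]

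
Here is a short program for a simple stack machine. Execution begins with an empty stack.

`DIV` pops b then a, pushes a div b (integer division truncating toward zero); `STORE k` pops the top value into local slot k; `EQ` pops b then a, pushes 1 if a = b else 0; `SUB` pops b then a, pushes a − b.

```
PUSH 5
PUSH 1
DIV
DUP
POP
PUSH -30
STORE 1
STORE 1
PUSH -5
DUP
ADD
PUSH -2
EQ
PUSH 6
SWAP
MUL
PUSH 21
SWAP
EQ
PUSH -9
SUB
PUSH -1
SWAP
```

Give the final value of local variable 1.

5

PUSH 5   : 5
PUSH 1   : 5 1
DIV      : 5
DUP      : 5 5
POP      : 5
PUSH -30 : 5 -30
STORE 1  : 5
STORE 1  : (empty)
PUSH -5  : -5
DUP      : -5 -5
ADD      : -10
PUSH -2  : -10 -2
EQ       : 0
PUSH 6   : 0 6
SWAP     : 6 0
MUL      : 0
PUSH 21  : 0 21
SWAP     : 21 0
EQ       : 0
PUSH -9  : 0 -9
SUB      : 9
PUSH -1  : 9 -1
SWAP     : -1 9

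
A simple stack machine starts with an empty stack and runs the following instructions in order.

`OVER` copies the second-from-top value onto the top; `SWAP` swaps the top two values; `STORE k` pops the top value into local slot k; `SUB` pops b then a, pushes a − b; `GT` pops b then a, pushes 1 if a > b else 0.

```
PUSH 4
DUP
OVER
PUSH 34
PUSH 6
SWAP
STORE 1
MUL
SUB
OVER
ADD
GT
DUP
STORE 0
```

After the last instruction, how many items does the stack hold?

1

PUSH 4  -> [4]
DUP     -> [4, 4]
OVER    -> [4, 4, 4]
PUSH 34 -> [4, 4, 4, 34]
PUSH 6  -> [4, 4, 4, 34, 6]
SWAP    -> [4, 4, 4, 6, 34]
STORE 1 -> [4, 4, 4, 6]
MUL     -> [4, 4, 24]
SUB     -> [4, -20]
OVER    -> [4, -20, 4]
ADD     -> [4, -16]
GT      -> [1]
DUP     -> [1, 1]
STORE 0 -> [1]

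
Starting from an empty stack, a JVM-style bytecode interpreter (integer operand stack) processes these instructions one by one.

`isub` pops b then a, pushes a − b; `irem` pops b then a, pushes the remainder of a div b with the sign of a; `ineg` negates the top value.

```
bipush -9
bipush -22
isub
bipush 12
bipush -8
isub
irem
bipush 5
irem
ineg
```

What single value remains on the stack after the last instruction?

-3

bipush -9  -> -9
bipush -22 -> -9 -22
isub       -> 13
bipush 12  -> 13 12
bipush -8  -> 13 12 -8
isub       -> 13 20
irem       -> 13
bipush 5   -> 13 5
irem       -> 3
ineg       -> -3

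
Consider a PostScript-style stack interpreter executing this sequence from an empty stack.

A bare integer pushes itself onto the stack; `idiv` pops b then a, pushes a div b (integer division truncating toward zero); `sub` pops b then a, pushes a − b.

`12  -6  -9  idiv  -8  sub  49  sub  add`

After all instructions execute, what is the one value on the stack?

12   → 12
-6   → 12 -6
-9   → 12 -6 -9
idiv → 12 0
-8   → 12 0 -8
sub  → 12 8
49   → 12 8 49
sub  → 12 -41
add  → -29

-29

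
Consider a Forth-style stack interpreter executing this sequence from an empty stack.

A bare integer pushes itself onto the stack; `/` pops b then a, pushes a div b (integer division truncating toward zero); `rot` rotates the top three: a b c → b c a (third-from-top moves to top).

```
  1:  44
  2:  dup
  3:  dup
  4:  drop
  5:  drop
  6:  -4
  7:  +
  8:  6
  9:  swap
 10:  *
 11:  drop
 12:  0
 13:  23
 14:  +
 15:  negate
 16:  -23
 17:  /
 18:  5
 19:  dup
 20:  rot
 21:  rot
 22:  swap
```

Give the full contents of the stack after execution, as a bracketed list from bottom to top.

44     : 44
dup    : 44 44
dup    : 44 44 44
drop   : 44 44
drop   : 44
-4     : 44 -4
+      : 40
6      : 40 6
swap   : 6 40
*      : 240
drop   : (empty)
0      : 0
23     : 0 23
+      : 23
negate : -23
-23    : -23 -23
/      : 1
5      : 1 5
dup    : 1 5 5
rot    : 5 5 1
rot    : 5 1 5
swap   : 5 5 1

[5, 5, 1]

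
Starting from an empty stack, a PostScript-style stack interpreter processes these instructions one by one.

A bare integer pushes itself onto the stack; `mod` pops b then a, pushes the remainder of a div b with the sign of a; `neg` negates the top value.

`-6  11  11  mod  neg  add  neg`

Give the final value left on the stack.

6

-6  -> -6
11  -> -6 11
11  -> -6 11 11
mod -> -6 0
neg -> -6 0
add -> -6
neg -> 6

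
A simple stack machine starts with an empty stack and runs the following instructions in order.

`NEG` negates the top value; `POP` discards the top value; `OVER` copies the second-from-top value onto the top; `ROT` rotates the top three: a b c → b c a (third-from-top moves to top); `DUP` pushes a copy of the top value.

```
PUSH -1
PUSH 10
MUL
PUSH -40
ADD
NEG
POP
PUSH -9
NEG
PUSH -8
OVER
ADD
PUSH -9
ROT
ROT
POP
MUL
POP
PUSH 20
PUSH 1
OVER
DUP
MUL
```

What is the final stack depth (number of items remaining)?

3

PUSH -1  → -1
PUSH 10  → -1 10
MUL      → -10
PUSH -40 → -10 -40
ADD      → -50
NEG      → 50
POP      → (empty)
PUSH -9  → -9
NEG      → 9
PUSH -8  → 9 -8
OVER     → 9 -8 9
ADD      → 9 1
PUSH -9  → 9 1 -9
ROT      → 1 -9 9
ROT      → -9 9 1
POP      → -9 9
MUL      → -81
POP      → (empty)
PUSH 20  → 20
PUSH 1   → 20 1
OVER     → 20 1 20
DUP      → 20 1 20 20
MUL      → 20 1 400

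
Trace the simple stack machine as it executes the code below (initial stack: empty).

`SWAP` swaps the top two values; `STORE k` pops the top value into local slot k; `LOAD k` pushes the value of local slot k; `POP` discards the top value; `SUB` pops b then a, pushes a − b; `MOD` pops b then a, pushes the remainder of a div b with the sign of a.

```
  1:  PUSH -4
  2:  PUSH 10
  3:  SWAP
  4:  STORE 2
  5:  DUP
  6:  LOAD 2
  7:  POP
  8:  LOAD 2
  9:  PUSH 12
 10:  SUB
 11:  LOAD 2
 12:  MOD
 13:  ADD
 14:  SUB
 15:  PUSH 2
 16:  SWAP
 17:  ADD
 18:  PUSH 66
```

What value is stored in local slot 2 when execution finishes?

-4

PUSH -4  [-4]
PUSH 10  [-4, 10]
SWAP     [10, -4]
STORE 2  [10]
DUP      [10, 10]
LOAD 2   [10, 10, -4]
POP      [10, 10]
LOAD 2   [10, 10, -4]
PUSH 12  [10, 10, -4, 12]
SUB      [10, 10, -16]
LOAD 2   [10, 10, -16, -4]
MOD      [10, 10, 0]
ADD      [10, 10]
SUB      [0]
PUSH 2   [0, 2]
SWAP     [2, 0]
ADD      [2]
PUSH 66  [2, 66]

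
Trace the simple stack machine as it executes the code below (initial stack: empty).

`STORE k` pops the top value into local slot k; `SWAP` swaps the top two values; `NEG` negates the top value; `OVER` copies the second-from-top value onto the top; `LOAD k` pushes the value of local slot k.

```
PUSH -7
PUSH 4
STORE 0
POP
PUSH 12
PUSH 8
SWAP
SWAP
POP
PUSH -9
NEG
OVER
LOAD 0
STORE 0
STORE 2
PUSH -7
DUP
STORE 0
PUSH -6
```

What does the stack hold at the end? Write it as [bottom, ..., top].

[12, 9, -7, -6]

PUSH -7 → -7
PUSH 4  → -7 4
STORE 0 → -7
POP     → (empty)
PUSH 12 → 12
PUSH 8  → 12 8
SWAP    → 8 12
SWAP    → 12 8
POP     → 12
PUSH -9 → 12 -9
NEG     → 12 9
OVER    → 12 9 12
LOAD 0  → 12 9 12 4
STORE 0 → 12 9 12
STORE 2 → 12 9
PUSH -7 → 12 9 -7
DUP     → 12 9 -7 -7
STORE 0 → 12 9 -7
PUSH -6 → 12 9 -7 -6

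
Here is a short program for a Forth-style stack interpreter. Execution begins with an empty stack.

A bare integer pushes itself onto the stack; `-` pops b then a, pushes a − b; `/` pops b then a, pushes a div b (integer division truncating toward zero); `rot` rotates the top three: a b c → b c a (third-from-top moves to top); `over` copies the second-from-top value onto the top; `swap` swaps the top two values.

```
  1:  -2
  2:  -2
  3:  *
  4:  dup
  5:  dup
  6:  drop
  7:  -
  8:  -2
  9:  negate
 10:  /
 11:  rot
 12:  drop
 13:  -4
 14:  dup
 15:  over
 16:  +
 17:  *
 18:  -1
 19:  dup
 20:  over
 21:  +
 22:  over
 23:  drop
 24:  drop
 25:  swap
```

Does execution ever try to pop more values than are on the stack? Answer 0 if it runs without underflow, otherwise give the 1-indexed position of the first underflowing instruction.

-2     : [-2]
-2     : [-2, -2]
*      : [4]
dup    : [4, 4]
dup    : [4, 4, 4]
drop   : [4, 4]
-      : [0]
-2     : [0, -2]
negate : [0, 2]
/      : [0]
rot  — needs 3 operands, stack has 1 → underflow

11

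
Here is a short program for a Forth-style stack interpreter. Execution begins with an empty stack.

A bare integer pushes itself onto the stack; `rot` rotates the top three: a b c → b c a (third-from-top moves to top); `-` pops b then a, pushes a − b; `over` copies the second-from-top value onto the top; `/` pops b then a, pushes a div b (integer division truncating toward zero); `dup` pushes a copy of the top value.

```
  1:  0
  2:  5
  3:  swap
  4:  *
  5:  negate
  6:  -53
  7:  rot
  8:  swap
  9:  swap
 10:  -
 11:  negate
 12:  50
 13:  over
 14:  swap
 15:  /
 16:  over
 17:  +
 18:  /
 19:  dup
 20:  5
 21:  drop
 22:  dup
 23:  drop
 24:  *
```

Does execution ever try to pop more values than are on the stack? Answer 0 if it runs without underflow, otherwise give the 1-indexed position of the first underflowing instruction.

7

0      -> 0
5      -> 0 5
swap   -> 5 0
*      -> 0
negate -> 0
-53    -> 0 -53
rot  — needs 3 operands, stack has 2 → underflow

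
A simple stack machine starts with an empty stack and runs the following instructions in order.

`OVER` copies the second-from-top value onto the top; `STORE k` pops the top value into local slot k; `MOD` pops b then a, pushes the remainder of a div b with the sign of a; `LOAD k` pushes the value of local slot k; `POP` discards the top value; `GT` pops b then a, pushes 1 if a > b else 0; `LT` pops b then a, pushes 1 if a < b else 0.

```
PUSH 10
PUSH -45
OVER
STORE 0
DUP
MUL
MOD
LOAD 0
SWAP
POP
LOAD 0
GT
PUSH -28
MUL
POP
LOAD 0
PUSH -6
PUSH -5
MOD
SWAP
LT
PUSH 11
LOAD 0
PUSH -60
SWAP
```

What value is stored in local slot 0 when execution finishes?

PUSH 10  → [10]
PUSH -45 → [10, -45]
OVER     → [10, -45, 10]
STORE 0  → [10, -45]
DUP      → [10, -45, -45]
MUL      → [10, 2025]
MOD      → [10]
LOAD 0   → [10, 10]
SWAP     → [10, 10]
POP      → [10]
LOAD 0   → [10, 10]
GT       → [0]
PUSH -28 → [0, -28]
MUL      → [0]
POP      → []
LOAD 0   → [10]
PUSH -6  → [10, -6]
PUSH -5  → [10, -6, -5]
MOD      → [10, -1]
SWAP     → [-1, 10]
LT       → [1]
PUSH 11  → [1, 11]
LOAD 0   → [1, 11, 10]
PUSH -60 → [1, 11, 10, -60]
SWAP     → [1, 11, -60, 10]

10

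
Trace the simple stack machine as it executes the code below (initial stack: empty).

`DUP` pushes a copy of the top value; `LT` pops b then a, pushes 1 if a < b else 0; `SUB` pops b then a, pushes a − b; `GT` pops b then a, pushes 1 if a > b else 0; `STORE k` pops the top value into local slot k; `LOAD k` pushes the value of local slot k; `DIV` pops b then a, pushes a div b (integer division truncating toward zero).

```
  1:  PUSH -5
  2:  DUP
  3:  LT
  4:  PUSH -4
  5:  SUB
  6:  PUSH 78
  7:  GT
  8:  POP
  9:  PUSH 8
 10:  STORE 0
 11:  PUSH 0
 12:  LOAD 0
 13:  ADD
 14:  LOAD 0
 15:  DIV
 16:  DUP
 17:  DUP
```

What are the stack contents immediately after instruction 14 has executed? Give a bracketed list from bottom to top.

PUSH -5 -> -5
DUP     -> -5 -5
LT      -> 0
PUSH -4 -> 0 -4
SUB     -> 4
PUSH 78 -> 4 78
GT      -> 0
POP     -> (empty)
PUSH 8  -> 8
STORE 0 -> (empty)
PUSH 0  -> 0
LOAD 0  -> 0 8
ADD     -> 8
LOAD 0  -> 8 8

[8, 8]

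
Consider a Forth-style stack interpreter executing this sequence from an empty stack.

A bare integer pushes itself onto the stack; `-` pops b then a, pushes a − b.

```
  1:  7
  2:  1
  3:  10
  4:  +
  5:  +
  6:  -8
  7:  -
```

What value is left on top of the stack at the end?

26

7  -> [7]
1  -> [7, 1]
10 -> [7, 1, 10]
+  -> [7, 11]
+  -> [18]
-8 -> [18, -8]
-  -> [26]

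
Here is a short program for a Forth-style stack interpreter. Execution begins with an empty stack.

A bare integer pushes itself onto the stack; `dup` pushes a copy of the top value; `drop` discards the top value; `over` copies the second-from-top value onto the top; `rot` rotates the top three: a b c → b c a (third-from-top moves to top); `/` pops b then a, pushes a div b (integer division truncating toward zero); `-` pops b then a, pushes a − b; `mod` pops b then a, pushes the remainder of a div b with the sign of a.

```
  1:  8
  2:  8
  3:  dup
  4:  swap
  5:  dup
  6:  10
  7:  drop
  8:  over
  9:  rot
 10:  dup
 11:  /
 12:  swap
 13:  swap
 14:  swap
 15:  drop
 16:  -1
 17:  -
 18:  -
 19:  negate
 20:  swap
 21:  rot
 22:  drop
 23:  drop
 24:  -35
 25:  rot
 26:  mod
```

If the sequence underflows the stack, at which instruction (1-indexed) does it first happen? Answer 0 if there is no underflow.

25

8      → 8
8      → 8 8
dup    → 8 8 8
swap   → 8 8 8
dup    → 8 8 8 8
10     → 8 8 8 8 10
drop   → 8 8 8 8
over   → 8 8 8 8 8
rot    → 8 8 8 8 8
dup    → 8 8 8 8 8 8
/      → 8 8 8 8 1
swap   → 8 8 8 1 8
swap   → 8 8 8 8 1
swap   → 8 8 8 1 8
drop   → 8 8 8 1
-1     → 8 8 8 1 -1
-      → 8 8 8 2
-      → 8 8 6
negate → 8 8 -6
swap   → 8 -6 8
rot    → -6 8 8
drop   → -6 8
drop   → -6
-35    → -6 -35
rot  — needs 3 operands, stack has 2 → underflow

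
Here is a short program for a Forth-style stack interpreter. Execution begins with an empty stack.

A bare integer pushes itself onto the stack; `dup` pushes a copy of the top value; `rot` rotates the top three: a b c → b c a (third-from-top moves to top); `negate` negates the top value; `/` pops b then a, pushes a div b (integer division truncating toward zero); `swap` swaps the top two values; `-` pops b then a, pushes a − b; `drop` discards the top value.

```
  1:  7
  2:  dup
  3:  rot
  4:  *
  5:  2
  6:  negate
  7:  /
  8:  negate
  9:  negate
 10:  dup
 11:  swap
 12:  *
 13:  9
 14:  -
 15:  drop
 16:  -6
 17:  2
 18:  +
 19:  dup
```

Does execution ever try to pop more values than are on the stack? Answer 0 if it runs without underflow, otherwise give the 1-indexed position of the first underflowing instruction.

7   → 7
dup → 7 7
rot  — needs 3 operands, stack has 2 → underflow

3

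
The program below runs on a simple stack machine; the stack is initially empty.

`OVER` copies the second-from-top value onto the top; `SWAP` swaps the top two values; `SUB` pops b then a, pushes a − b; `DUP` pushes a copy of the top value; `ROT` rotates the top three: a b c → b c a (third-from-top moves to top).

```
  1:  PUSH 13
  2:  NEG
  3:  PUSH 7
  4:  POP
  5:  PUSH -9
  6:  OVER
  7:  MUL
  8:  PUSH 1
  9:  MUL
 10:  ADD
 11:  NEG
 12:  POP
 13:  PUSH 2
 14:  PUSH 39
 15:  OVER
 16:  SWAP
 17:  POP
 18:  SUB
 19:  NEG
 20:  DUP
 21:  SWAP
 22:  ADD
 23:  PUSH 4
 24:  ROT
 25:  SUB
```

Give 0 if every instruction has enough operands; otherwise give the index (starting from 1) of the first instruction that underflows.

PUSH 13 : 13
NEG     : -13
PUSH 7  : -13 7
POP     : -13
PUSH -9 : -13 -9
OVER    : -13 -9 -13
MUL     : -13 117
PUSH 1  : -13 117 1
MUL     : -13 117
ADD     : 104
NEG     : -104
POP     : (empty)
PUSH 2  : 2
PUSH 39 : 2 39
OVER    : 2 39 2
SWAP    : 2 2 39
POP     : 2 2
SUB     : 0
NEG     : 0
DUP     : 0 0
SWAP    : 0 0
ADD     : 0
PUSH 4  : 0 4
ROT  — needs 3 operands, stack has 2 → underflow

24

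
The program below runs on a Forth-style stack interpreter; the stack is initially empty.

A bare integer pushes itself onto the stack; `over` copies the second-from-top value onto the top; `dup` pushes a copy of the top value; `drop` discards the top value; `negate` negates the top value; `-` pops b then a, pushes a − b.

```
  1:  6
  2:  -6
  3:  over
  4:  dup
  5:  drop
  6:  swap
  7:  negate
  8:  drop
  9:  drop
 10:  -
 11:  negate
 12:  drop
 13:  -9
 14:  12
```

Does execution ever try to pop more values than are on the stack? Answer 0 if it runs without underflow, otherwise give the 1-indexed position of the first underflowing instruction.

6      : 6
-6     : 6 -6
over   : 6 -6 6
dup    : 6 -6 6 6
drop   : 6 -6 6
swap   : 6 6 -6
negate : 6 6 6
drop   : 6 6
drop   : 6
-  — needs 2 operands, stack has 1 → underflow

10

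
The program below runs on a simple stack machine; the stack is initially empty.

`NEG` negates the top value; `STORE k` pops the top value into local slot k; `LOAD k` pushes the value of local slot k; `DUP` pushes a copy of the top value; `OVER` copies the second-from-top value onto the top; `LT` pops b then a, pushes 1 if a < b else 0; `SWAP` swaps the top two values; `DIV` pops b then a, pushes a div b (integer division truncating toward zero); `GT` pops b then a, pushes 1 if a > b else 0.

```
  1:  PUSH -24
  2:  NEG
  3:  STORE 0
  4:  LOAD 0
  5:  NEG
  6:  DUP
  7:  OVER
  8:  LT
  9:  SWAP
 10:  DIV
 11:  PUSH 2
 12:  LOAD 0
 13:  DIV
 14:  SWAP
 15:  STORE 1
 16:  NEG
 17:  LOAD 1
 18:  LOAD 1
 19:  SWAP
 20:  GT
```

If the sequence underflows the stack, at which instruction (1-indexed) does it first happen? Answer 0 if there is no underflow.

0

PUSH -24 → [-24]
NEG      → [24]
STORE 0  → []
LOAD 0   → [24]
NEG      → [-24]
DUP      → [-24, -24]
OVER     → [-24, -24, -24]
LT       → [-24, 0]
SWAP     → [0, -24]
DIV      → [0]
PUSH 2   → [0, 2]
LOAD 0   → [0, 2, 24]
DIV      → [0, 0]
SWAP     → [0, 0]
STORE 1  → [0]
NEG      → [0]
LOAD 1   → [0, 0]
LOAD 1   → [0, 0, 0]
SWAP     → [0, 0, 0]
GT       → [0, 0]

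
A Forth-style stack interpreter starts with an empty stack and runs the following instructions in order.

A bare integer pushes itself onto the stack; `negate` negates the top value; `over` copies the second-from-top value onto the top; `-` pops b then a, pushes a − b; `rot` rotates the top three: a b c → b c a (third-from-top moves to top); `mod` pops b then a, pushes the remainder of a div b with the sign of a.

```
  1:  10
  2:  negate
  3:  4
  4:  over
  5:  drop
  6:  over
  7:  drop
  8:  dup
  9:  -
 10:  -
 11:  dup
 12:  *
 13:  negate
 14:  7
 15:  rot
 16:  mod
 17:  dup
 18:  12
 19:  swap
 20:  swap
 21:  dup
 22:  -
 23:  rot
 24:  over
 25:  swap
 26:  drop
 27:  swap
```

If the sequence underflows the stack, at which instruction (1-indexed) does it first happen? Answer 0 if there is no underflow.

10      10
negate  -10
4       -10 4
over    -10 4 -10
drop    -10 4
over    -10 4 -10
drop    -10 4
dup     -10 4 4
-       -10 0
-       -10
dup     -10 -10
*       100
negate  -100
7       -100 7
rot  — needs 3 operands, stack has 2 → underflow

15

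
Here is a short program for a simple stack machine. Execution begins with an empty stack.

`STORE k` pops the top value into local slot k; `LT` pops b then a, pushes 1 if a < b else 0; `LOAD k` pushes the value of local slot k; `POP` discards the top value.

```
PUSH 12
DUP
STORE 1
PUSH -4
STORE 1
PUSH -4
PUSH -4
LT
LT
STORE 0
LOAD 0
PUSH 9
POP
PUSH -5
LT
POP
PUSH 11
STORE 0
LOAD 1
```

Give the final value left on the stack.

PUSH 12 → [12]
DUP     → [12, 12]
STORE 1 → [12]
PUSH -4 → [12, -4]
STORE 1 → [12]
PUSH -4 → [12, -4]
PUSH -4 → [12, -4, -4]
LT      → [12, 0]
LT      → [0]
STORE 0 → []
LOAD 0  → [0]
PUSH 9  → [0, 9]
POP     → [0]
PUSH -5 → [0, -5]
LT      → [0]
POP     → []
PUSH 11 → [11]
STORE 0 → []
LOAD 1  → [-4]

-4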